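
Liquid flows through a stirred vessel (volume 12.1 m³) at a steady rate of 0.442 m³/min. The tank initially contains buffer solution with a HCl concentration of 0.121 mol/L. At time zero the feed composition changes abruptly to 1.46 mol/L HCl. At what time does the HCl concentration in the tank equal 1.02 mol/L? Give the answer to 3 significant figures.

30.5 min

Accumulation = in − out for the solute gives V dC/dt = Q(C_in − C), so τ = V/Q = 27.376 min.
C(t) = C_in + (C₀ − C_in) e^(−t/τ). Set C = 1.02 and solve for t:
e^(−t/τ) = (C − C_in)/(C₀ − C_in) = (1.02 − 1.46)/(0.121 − 1.46) = 0.32860
t = −τ ln(…) = 27.376 × 1.1129 = 30.466 min.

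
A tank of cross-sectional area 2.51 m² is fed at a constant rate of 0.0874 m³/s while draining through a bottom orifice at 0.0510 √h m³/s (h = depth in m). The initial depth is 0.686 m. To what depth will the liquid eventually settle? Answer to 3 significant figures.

2.94 m

A dh/dt = Q_in − 0.0510 √h. Steady state requires inflow = outflow:
Q_in = 0.0510 √h_ss ⇒ √h_ss = 0.0874/0.0510 = 1.7137.
h_ss = 1.7137² = 2.9369 m. (Since h₀ = 0.686 m < h_ss, the level will rise toward this value.)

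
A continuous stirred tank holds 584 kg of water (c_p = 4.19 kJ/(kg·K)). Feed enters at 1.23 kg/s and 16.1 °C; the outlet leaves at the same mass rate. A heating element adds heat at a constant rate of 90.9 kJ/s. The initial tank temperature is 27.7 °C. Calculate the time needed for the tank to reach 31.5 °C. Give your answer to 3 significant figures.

471 s

Unsteady energy balance on the tank contents: M c_p dT/dt = ṁ c_p (T_in − T) + 90.9.
τ = M/ṁ = 474.80 s; T_ss = T_in + Q̇/(ṁ c_p) = 33.738 °C.
T(t) = T_ss + (T₀ − T_ss) e^(−t/τ). Set T = 31.5:
e^(−t/τ) = (31.5 − 33.738)/(27.7 − 33.738) = 0.37063
t = −474.80 · ln(0.37063) = 471.26 s.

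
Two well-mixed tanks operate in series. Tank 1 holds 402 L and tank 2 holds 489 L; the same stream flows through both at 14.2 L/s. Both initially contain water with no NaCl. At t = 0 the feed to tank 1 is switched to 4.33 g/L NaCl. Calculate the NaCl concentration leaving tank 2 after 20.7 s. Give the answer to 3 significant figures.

Time constants: τᵢ = Vᵢ/Q for each well-mixed tank.
τ₁ = 402/14.2 = 28.310 s; τ₂ = 489/14.2 = 34.437 s.
Tank 1: C₁ = C_in(1 − e^(−t/τ₁)). Tank 2 (τ₁ ≠ τ₂): C₂ = C_in[1 − (τ₁ e^(−t/τ₁) − τ₂ e^(−t/τ₂))/(τ₁ − τ₂)].
At t = 20.7: e^(−t/τ₁) = 0.48133, e^(−t/τ₂) = 0.54821.
C₂ = 4.33·[1 − (28.310·0.48133 − 34.437·0.54821)/(-6.1268)] = 4.33·0.14280 = 0.61832 g/L.

0.618 g/L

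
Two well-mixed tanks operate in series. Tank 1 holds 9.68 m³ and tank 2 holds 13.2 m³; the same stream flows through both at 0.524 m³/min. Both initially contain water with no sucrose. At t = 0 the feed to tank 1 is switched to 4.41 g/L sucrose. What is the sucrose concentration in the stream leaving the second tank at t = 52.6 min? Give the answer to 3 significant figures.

Each tank obeys Vᵢ dCᵢ/dt = Q(Cᵢ₋₁ − Cᵢ), so τᵢ = Vᵢ/Q.
τ₁ = 9.68/0.524 = 18.473 min; τ₂ = 13.2/0.524 = 25.191 min.
Solving the cascade with C₁(0)=C₂(0)=0 gives C₂(t) = C_in[1 − (τ₁ e^(−t/τ₁) − τ₂ e^(−t/τ₂))/(τ₁ − τ₂)].
At t = 52.6: e^(−t/τ₁) = 0.057998, e^(−t/τ₂) = 0.12393.
C₂ = 4.41·[1 − (18.473·0.057998 − 25.191·0.12393)/(-6.7176)] = 4.41·0.69477 = 3.0639 g/L.

3.06 g/L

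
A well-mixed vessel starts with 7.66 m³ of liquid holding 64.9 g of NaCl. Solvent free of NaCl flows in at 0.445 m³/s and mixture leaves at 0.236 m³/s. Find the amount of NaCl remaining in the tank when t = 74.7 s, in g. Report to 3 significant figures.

Total volume: dV/dt = Q_in − Q_out = 0.20900 m³/s, so V(t) = 7.66 + 0.20900 t and V(74.7) = 23.272 m³.
Solute balance: dm/dt = 0 − Q_out C = −Q_out m/V(t).
Separate: dm/m = −Q_out dt/V(t) ⇒ ln(m/m₀) = −(Q_out/(Q_in−Q_out)) ln(V/V₀).
m = m₀ (V₀/V)^(Q_out/(Q_in−Q_out)) = 64.9 × (7.66/23.272)^(1.1292) = 18.505 g.

18.5 g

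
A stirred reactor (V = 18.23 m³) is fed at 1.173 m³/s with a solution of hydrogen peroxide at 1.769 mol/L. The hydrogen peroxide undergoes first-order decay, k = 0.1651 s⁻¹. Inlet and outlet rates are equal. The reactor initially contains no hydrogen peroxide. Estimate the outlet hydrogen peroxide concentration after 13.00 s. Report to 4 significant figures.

0.4710 mol/L

Species balance: V dC/dt = Q C_in − Q C − k V C.
dC/dt = (Q/V) C_in − (Q/V + k) C; effective rate a = Q/V + k = 0.0643445 + 0.1651 = 0.229444 s⁻¹.
C_ss = Q C_in/(Q + kV) = 0.496091 mol/L; C(t) = C_ss + (C₀ − C_ss) e^(−a t).
C(13.00) = 0.496091 + (-0.496091)·e^(−0.229444·13.00) = 0.496091 + (-0.496091)·0.0506519 = 0.470963 mol/L.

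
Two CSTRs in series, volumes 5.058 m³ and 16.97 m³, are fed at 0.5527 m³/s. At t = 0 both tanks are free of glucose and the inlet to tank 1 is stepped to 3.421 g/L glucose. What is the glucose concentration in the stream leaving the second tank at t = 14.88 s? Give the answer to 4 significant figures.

0.7050 g/L

Time constants: τᵢ = Vᵢ/Q for each well-mixed tank.
τ₁ = 5.058/0.5527 = 9.15144 s; τ₂ = 16.97/0.5527 = 30.7038 s.
Tank 1: C₁ = C_in(1 − e^(−t/τ₁)). Tank 2 (τ₁ ≠ τ₂): C₂ = C_in[1 − (τ₁ e^(−t/τ₁) − τ₂ e^(−t/τ₂))/(τ₁ − τ₂)].
At t = 14.88: e^(−t/τ₁) = 0.196720, e^(−t/τ₂) = 0.615925.
C₂ = 3.421·[1 − (9.15144·0.196720 − 30.7038·0.615925)/(-21.5524)] = 3.421·0.206075 = 0.704982 g/L.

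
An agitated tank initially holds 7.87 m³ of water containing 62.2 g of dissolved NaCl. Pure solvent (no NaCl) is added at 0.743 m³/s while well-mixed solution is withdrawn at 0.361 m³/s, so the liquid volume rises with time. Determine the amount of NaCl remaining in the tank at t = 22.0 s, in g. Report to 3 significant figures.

31.3 g

Let m(t) be the amount of NaCl. Volume: V(t) = V₀ + (Q_in − Q_out) t = 7.87 + 0.38200 t; V(22.0) = 16.274 m³.
Species balance (pure solvent in): dm/dt = −Q_out · m/V(t).
Separate: dm/m = −Q_out dt/V(t) ⇒ ln(m/m₀) = −(Q_out/(Q_in−Q_out)) ln(V/V₀).
m = m₀ (V₀/V)^(Q_out/(Q_in−Q_out)) = 62.2 × (7.87/16.274)^(0.94503) = 31.305 g.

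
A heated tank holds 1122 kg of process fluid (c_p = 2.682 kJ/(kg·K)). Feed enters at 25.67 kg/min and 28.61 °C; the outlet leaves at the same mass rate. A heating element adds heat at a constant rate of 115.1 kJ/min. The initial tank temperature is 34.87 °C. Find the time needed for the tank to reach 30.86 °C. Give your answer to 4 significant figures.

M c_p dT/dt = ṁ c_p (T_in − T) + Q̇.
τ = M/ṁ = 43.7086 min; T_ss = T_in + Q̇/(ṁ c_p) = 30.2818 °C.
T(t) = T_ss + (T₀ − T_ss) e^(−t/τ). Set T = 30.86:
e^(−t/τ) = (30.86 − 30.2818)/(34.87 − 30.2818) = 0.126014
t = −43.7086 · ln(0.126014) = 90.5363 min.

90.54 min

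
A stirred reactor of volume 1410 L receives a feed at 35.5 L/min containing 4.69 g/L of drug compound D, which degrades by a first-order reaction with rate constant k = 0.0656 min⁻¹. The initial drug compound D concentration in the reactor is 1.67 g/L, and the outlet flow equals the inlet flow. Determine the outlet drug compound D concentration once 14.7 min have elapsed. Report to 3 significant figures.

V dC/dt = Q(C_in − C) − k V C.
dC/dt = (Q/V) C_in − (Q/V + k) C; effective rate a = Q/V + k = 0.025177 + 0.0656 = 0.090777 min⁻¹.
C_ss = Q C_in/(Q + kV) = 1.3008 g/L; C(t) = C_ss + (C₀ − C_ss) e^(−a t).
C(14.7) = 1.3008 + (0.36922)·e^(−0.090777·14.7) = 1.3008 + (0.36922)·0.26331 = 1.3980 g/L.

1.40 g/L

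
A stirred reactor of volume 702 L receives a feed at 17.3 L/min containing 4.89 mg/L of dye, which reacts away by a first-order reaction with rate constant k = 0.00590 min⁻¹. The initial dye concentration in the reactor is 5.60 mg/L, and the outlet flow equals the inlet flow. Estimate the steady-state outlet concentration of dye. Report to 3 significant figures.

Species balance: V dC/dt = Q C_in − Q C − k V C.
At steady state: 0 = Q C_in − (Q + kV) C_ss, so C_ss = Q C_in/(Q + kV).
C_ss = 17.3·4.89/(17.3 + 0.00590·702) = 84.597/21.442 = 3.9454 mg/L.

3.95 mg/L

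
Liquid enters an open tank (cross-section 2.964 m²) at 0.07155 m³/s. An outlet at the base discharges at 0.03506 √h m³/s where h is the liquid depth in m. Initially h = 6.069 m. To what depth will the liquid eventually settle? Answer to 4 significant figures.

A dh/dt = Q_in − 0.03506 √h. Steady state requires inflow = outflow:
Q_in = 0.03506 √h_ss ⇒ √h_ss = 0.07155/0.03506 = 2.04079.
h_ss = 2.04079² = 4.16481 m. (Since h₀ = 6.069 m > h_ss, the level will fall toward this value.)

4.165 m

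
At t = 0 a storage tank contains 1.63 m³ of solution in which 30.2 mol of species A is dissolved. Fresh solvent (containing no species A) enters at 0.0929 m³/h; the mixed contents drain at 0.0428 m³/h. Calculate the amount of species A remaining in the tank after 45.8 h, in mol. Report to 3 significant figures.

14.3 mol

Total volume: dV/dt = Q_in − Q_out = 0.050100 m³/h, so V(t) = 1.63 + 0.050100 t and V(45.8) = 3.9246 m³.
Solute balance: dm/dt = 0 − Q_out C = −Q_out m/V(t).
Separate: dm/m = −Q_out dt/V(t) ⇒ ln(m/m₀) = −(Q_out/(Q_in−Q_out)) ln(V/V₀).
m = m₀ (V₀/V)^(Q_out/(Q_in−Q_out)) = 30.2 × (1.63/3.9246)^(0.85429) = 14.256 mol.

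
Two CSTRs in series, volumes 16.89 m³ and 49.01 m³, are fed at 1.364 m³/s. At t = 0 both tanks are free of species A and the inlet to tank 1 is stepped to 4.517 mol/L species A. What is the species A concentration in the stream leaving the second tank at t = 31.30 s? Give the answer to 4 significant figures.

1.822 mol/L

Species balance on tank i: dCᵢ/dt = (Cᵢ₋₁ − Cᵢ)/τᵢ with τᵢ = Vᵢ/Q.
τ₁ = 16.89/1.364 = 12.3827 s; τ₂ = 49.01/1.364 = 35.9311 s.
Tank 1: C₁ = C_in(1 − e^(−t/τ₁)). Tank 2 (τ₁ ≠ τ₂): C₂ = C_in[1 − (τ₁ e^(−t/τ₁) − τ₂ e^(−t/τ₂))/(τ₁ − τ₂)].
At t = 31.30: e^(−t/τ₁) = 0.0798408, e^(−t/τ₂) = 0.418486.
C₂ = 4.517·[1 − (12.3827·0.0798408 − 35.9311·0.418486)/(-23.5484)] = 4.517·0.403441 = 1.82234 mol/L.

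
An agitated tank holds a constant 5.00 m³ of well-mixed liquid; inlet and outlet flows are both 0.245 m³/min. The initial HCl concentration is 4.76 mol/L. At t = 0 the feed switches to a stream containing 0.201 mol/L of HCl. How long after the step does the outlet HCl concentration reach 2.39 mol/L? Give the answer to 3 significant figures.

15.0 min

Species balance on the tank: V dC/dt = Q(C_in − C), so τ = V/Q = 20.408 min.
C(t) = C_in + (C₀ − C_in) e^(−t/τ). Set C = 2.39 and solve for t:
e^(−t/τ) = (C − C_in)/(C₀ − C_in) = (2.39 − 0.201)/(4.76 − 0.201) = 0.48015
t = −τ ln(…) = 20.408 × 0.73366 = 14.973 min.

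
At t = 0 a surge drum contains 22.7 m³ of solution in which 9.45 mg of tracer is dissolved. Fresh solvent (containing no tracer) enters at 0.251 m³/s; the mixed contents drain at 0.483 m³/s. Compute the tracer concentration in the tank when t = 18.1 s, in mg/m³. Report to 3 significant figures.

Let m(t) be the amount of tracer. Volume: V(t) = V₀ + (Q_in − Q_out) t = 22.7 − 0.23200 t; V(18.1) = 18.501 m³.
No tracer enters, so dm/dt = −Q_out · (m/V).
Separate: dm/m = −Q_out dt/V(t) ⇒ ln(m/m₀) = −(Q_out/(Q_in−Q_out)) ln(V/V₀).
m = m₀ (V₀/V)^(Q_out/(Q_in−Q_out)) = 9.45 × (22.7/18.501)^(-2.0819) = 6.1729 mg.
C = m/V = 6.1729/18.501 = 0.33365 mg/m³.

0.334 mg/m³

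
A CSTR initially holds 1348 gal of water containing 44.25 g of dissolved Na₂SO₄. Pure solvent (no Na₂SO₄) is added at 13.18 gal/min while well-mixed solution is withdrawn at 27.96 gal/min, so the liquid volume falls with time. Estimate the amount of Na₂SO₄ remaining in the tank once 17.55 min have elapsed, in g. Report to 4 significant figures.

29.53 g

Let m(t) be the amount of Na₂SO₄. Volume: V(t) = V₀ + (Q_in − Q_out) t = 1348 − 14.7800 t; V(17.55) = 1088.61 gal.
No Na₂SO₄ enters, so dm/dt = −Q_out · (m/V).
dm/m = −Q_out dt/(V₀ − 14.7800 t); integrating gives ln(m/m₀) = −(Q_out/(Q_in−Q_out)) ln(V/V₀).
m = m₀ (V₀/V)^(Q_out/(Q_in−Q_out)) = 44.25 × (1348/1088.61)^(-1.89175) = 29.5343 g.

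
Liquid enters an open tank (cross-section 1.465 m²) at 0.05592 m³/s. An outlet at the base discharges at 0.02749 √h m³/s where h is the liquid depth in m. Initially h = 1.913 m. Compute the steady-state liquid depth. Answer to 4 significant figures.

4.138 m

Level balance: A dh/dt = 0.05592 − 0.02749 √h. Setting dh/dt = 0:
Q_in = 0.02749 √h_ss ⇒ √h_ss = 0.05592/0.02749 = 2.03419.
h_ss = 2.03419² = 4.13795 m. (Since h₀ = 1.913 m < h_ss, the level will rise toward this value.)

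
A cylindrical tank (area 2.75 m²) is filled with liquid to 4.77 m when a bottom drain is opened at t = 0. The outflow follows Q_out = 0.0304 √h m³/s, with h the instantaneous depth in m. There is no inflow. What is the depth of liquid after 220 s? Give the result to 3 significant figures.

0.937 m

With no inflow, A dh/dt = −0.0304 √h.
Separate and integrate: 2(√h − √h₀) = −(0.0304/A) t.
√h = √4.77 − 0.0304·220/(2·2.75) = 2.1840 − 1.2160 = 0.96803.
h = 0.96803² = 0.93709 m.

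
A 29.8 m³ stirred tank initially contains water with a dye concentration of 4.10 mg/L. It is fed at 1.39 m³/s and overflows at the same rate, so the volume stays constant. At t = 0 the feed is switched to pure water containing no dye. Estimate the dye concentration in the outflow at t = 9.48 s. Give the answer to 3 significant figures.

Unsteady species balance (constant V, well mixed): V dC/dt = Q(C_in − C).
Time constant τ = V/Q = 29.8/1.39 = 21.439 s.
Integrating: C(t) = C_in + (C₀ − C_in) e^(−t/τ).
C(9.48) = 0 + (4.10 − 0)·e^(−9.48/21.439) = 0 + (4.1000)·0.64263 = 2.6348 mg/L.

2.63 mg/L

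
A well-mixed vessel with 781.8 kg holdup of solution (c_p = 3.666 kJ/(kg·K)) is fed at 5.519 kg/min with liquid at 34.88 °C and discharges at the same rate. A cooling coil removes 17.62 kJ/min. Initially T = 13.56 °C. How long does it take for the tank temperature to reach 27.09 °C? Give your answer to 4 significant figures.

153.5 min

M c_p dT/dt = ṁ c_p (T_in − T) − Q̇.
τ = M/ṁ = 141.656 min; T_ss = T_in − Q̇/(ṁ c_p) = 34.0091 °C.
T(t) = T_ss + (T₀ − T_ss) e^(−t/τ). Set T = 27.09:
e^(−t/τ) = (27.09 − 34.0091)/(13.56 − 34.0091) = 0.338358
t = −141.656 · ln(0.338358) = 153.506 min.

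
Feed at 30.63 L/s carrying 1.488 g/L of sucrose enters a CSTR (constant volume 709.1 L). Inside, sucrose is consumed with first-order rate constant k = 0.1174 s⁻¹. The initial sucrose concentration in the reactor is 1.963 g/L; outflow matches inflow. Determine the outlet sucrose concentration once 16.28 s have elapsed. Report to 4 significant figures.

Species balance: V dC/dt = Q C_in − Q C − k V C.
This is linear with rate a = Q/V + k = 0.160596 s⁻¹.
C_ss = Q C_in/(Q + kV) = 0.400229 g/L; C(t) = C_ss + (C₀ − C_ss) e^(−a t).
C(16.28) = 0.400229 + (1.56277)·e^(−0.160596·16.28) = 0.400229 + (1.56277)·0.0732046 = 0.514631 g/L.

0.5146 g/L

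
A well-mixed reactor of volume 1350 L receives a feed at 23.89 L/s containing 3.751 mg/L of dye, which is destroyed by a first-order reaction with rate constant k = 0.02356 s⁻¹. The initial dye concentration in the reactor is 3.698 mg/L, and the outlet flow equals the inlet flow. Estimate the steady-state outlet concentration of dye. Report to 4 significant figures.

1.609 mg/L

Species balance: V dC/dt = Q C_in − Q C − k V C.
At steady state: 0 = Q C_in − (Q + kV) C_ss, so C_ss = Q C_in/(Q + kV).
C_ss = 23.89·3.751/(23.89 + 0.02356·1350) = 89.6114/55.6960 = 1.60894 mg/L.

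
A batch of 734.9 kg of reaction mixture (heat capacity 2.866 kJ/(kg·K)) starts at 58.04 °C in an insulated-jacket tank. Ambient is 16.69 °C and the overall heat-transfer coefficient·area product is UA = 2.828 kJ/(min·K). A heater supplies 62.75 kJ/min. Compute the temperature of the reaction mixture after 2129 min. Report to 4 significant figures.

Lumped-capacitance energy balance: M c_p dT/dt = UA(T_amb − T) + Q̇.
dT/dt = (T_ss − T)/τ with T_ss = T_amb + Q̇/UA = 16.69 + 62.75/2.828 = 38.8788 °C, τ = M c_p/UA = 734.9·2.866/2.828 = 744.775 min.
Solution: T(t) = T_ss + (T₀ − T_ss) e^(−t/τ).
T(2129) = 38.8788 + (19.1612)·0.0573500 = 39.9777 °C.

39.98 °C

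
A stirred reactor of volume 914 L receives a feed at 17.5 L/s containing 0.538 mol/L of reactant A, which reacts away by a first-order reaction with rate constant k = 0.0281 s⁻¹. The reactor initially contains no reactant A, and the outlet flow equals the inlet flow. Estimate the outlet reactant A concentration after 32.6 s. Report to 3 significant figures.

0.171 mol/L

V dC/dt = Q(C_in − C) − k V C.
This is linear with rate a = Q/V + k = 0.047247 s⁻¹.
C_ss = Q C_in/(Q + kV) = 0.21802 mol/L; C(t) = C_ss + (C₀ − C_ss) e^(−a t).
C(32.6) = 0.21802 + (-0.21802)·e^(−0.047247·32.6) = 0.21802 + (-0.21802)·0.21433 = 0.17129 mol/L.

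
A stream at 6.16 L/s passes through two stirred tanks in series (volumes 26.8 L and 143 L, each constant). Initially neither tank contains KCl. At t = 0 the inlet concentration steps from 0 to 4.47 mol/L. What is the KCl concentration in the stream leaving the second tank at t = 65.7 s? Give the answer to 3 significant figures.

Time constants: τᵢ = Vᵢ/Q for each well-mixed tank.
τ₁ = 26.8/6.16 = 4.3506 s; τ₂ = 143/6.16 = 23.214 s.
Solving the cascade with C₁(0)=C₂(0)=0 gives C₂(t) = C_in[1 − (τ₁ e^(−t/τ₁) − τ₂ e^(−t/τ₂))/(τ₁ − τ₂)].
At t = 65.7: e^(−t/τ₁) = 2.7646e-07, e^(−t/τ₂) = 0.059004.
C₂ = 4.47·[1 − (4.3506·2.7646e-07 − 23.214·0.059004)/(-18.864)] = 4.47·0.92739 = 4.1454 mol/L.

4.15 mol/L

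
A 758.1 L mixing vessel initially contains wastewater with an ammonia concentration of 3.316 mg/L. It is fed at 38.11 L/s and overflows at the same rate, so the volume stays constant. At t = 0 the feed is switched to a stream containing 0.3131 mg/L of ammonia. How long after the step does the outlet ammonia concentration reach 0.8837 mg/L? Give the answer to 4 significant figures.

33.03 s

Mass balance on the solute (V constant): V dC/dt = Q(C_in − C), so τ = V/Q = 19.8924 s.
C(t) = C_in + (C₀ − C_in) e^(−t/τ). Set C = 0.8837 and solve for t:
e^(−t/τ) = (C − C_in)/(C₀ − C_in) = (0.8837 − 0.3131)/(3.316 − 0.3131) = 0.190016
t = −τ ln(…) = 19.8924 × 1.66065 = 33.0342 s.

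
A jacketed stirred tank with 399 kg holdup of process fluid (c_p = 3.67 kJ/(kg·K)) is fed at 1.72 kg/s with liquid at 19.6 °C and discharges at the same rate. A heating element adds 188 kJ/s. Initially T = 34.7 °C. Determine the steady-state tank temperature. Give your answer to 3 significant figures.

49.4 °C

M c_p dT/dt = ṁ c_p (T_in − T) + Q̇.
At steady state dT/dt = 0 ⇒ T_ss = T_in + Q̇/(ṁ c_p) = 19.6 + 188/(1.72·3.67) = 49.383 °C.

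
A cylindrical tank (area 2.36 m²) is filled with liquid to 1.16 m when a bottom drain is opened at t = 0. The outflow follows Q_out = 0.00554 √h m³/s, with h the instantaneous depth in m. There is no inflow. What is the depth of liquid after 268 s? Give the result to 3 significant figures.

A dh/dt = −Q_out = −0.00554 √h.
Separate and integrate: 2(√h − √h₀) = −(0.00554/A) t.
√h = √1.16 − 0.00554·268/(2·2.36) = 1.0770 − 0.31456 = 0.76247.
h = 0.76247² = 0.58137 m.

0.581 m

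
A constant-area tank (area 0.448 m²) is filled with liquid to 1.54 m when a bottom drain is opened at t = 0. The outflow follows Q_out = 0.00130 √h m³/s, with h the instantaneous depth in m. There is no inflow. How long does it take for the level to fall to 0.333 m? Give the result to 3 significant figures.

Volume balance on the tank: A dh/dt = −0.00130 √h.
Separate and integrate: 2(√h − √h₀) = −(0.00130/A) t.
t = 2A(√h₀ − √h)/0.00130 = 2·0.448·(√1.54 − √0.333)/0.00130
  = 0.89600 × (1.2410 − 0.57706) / 0.00130 = 457.58 s.

458 s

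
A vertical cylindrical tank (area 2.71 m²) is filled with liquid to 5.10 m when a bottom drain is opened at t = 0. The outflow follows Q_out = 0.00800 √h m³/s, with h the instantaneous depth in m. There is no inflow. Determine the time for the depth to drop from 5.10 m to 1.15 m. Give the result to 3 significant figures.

A dh/dt = −Q_out = −0.00800 √h.
Separate and integrate: 2(√h − √h₀) = −(0.00800/A) t.
t = 2A(√h₀ − √h)/0.00800 = 2·2.71·(√5.10 − √1.15)/0.00800
  = 5.4200 × (2.2583 − 1.0724) / 0.00800 = 803.47 s.

803 s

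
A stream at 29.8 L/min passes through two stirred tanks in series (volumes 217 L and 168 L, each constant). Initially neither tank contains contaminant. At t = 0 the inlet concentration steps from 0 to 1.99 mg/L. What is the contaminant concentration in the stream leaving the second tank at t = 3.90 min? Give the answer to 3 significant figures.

0.248 mg/L

Species balance on tank i: dCᵢ/dt = (Cᵢ₋₁ − Cᵢ)/τᵢ with τᵢ = Vᵢ/Q.
τ₁ = 217/29.8 = 7.2819 min; τ₂ = 168/29.8 = 5.6376 min.
Tank 1: C₁ = C_in(1 − e^(−t/τ₁)). Tank 2 (τ₁ ≠ τ₂): C₂ = C_in[1 − (τ₁ e^(−t/τ₁) − τ₂ e^(−t/τ₂))/(τ₁ − τ₂)].
At t = 3.90: e^(−t/τ₁) = 0.58533, e^(−t/τ₂) = 0.50068.
C₂ = 1.99·[1 − (7.2819·0.58533 − 5.6376·0.50068)/(1.6443)] = 1.99·0.12444 = 0.24763 mg/L.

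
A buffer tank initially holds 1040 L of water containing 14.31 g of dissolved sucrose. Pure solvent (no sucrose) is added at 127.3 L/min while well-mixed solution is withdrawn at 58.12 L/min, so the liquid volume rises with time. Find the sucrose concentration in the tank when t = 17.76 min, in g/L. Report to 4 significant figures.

Total volume: dV/dt = Q_in − Q_out = 69.1800 L/min, so V(t) = 1040 + 69.1800 t and V(17.76) = 2268.64 L.
Solute balance: dm/dt = 0 − Q_out C = −Q_out m/V(t).
Separate: dm/m = −Q_out dt/V(t) ⇒ ln(m/m₀) = −(Q_out/(Q_in−Q_out)) ln(V/V₀).
m = m₀ (V₀/V)^(Q_out/(Q_in−Q_out)) = 14.31 × (1040/2268.64)^(0.840127) = 7.43125 g.
C = m/V = 7.43125/2268.64 = 0.00327565 g/L.

0.003276 g/L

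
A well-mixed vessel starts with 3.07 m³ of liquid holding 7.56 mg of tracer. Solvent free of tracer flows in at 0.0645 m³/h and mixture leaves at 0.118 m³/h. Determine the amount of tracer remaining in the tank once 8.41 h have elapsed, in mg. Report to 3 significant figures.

5.33 mg

Total volume: dV/dt = Q_in − Q_out = -0.053500 m³/h, so V(t) = 3.07 − 0.053500 t and V(8.41) = 2.6201 m³.
No tracer enters, so dm/dt = −Q_out · (m/V).
Separate: dm/m = −Q_out dt/V(t) ⇒ ln(m/m₀) = −(Q_out/(Q_in−Q_out)) ln(V/V₀).
m = m₀ (V₀/V)^(Q_out/(Q_in−Q_out)) = 7.56 × (3.07/2.6201)^(-2.2056) = 5.3299 mg.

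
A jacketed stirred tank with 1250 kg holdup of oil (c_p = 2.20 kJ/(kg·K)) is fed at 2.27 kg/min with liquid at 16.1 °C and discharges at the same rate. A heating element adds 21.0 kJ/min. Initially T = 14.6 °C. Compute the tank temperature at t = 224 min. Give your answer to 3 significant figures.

Energy balance: M c_p dT/dt = ṁ c_p (T_in − T) + 21.0.
Rearrange: dT/dt = (T_ss − T)/τ with τ = M/ṁ = 550.66 min and T_ss = T_in + Q̇/(ṁ c_p) = 20.305 °C.
Solution: T(t) = T_ss + (T₀ − T_ss) e^(−t/τ).
T(224) = 20.305 + (-5.7050)·e^(−224/550.66) = 20.305 + (-5.7050)·0.66579 = 16.507 °C.

16.5 °C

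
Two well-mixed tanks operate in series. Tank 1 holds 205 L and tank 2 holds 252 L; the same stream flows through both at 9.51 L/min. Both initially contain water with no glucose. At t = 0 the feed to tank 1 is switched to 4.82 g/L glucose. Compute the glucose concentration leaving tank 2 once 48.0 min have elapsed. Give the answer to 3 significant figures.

Each tank obeys Vᵢ dCᵢ/dt = Q(Cᵢ₋₁ − Cᵢ), so τᵢ = Vᵢ/Q.
τ₁ = 205/9.51 = 21.556 min; τ₂ = 252/9.51 = 26.498 min.
Tank 1: C₁ = C_in(1 − e^(−t/τ₁)). Tank 2 (τ₁ ≠ τ₂): C₂ = C_in[1 − (τ₁ e^(−t/τ₁) − τ₂ e^(−t/τ₂))/(τ₁ − τ₂)].
At t = 48.0: e^(−t/τ₁) = 0.10788, e^(−t/τ₂) = 0.16342.
C₂ = 4.82·[1 − (21.556·0.10788 − 26.498·0.16342)/(-4.9422)] = 4.82·0.59433 = 2.8647 g/L.

2.86 g/L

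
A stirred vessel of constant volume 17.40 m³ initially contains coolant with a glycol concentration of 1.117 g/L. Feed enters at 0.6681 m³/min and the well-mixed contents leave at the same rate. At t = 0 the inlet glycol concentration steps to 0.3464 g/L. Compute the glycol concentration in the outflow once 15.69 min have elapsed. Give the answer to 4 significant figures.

0.7683 g/L

Unsteady species balance (constant V, well mixed): V dC/dt = Q(C_in − C).
Time constant τ = V/Q = 17.40/0.6681 = 26.0440 min.
Solution: C(t) = C_in + (C₀ − C_in) e^(−t/τ).
C(15.69) = 0.3464 + (1.117 − 0.3464)·e^(−15.69/26.0440) = 0.3464 + (0.770600)·0.547473 = 0.768283 g/L.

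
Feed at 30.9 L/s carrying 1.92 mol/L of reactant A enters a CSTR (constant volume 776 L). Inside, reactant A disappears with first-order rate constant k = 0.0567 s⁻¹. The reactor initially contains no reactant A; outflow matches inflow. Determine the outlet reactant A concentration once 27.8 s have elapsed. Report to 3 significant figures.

0.738 mol/L

Species balance: V dC/dt = Q C_in − Q C − k V C.
This is linear with rate a = Q/V + k = 0.096520 s⁻¹.
C_ss = Q C_in/(Q + kV) = 0.79210 mol/L; C(t) = C_ss + (C₀ − C_ss) e^(−a t).
C(27.8) = 0.79210 + (-0.79210)·e^(−0.096520·27.8) = 0.79210 + (-0.79210)·0.068341 = 0.73797 mol/L.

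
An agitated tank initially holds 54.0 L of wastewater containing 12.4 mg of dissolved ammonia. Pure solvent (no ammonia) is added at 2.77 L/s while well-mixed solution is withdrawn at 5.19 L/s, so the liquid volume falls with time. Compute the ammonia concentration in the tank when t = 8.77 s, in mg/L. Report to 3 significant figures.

0.130 mg/L

Let m(t) be the amount of ammonia. Volume: V(t) = V₀ + (Q_in − Q_out) t = 54.0 − 2.4200 t; V(8.77) = 32.777 L.
Solute balance: dm/dt = 0 − Q_out C = −Q_out m/V(t).
dm/m = −Q_out dt/(V₀ − 2.4200 t); integrating gives ln(m/m₀) = −(Q_out/(Q_in−Q_out)) ln(V/V₀).
m = m₀ (V₀/V)^(Q_out/(Q_in−Q_out)) = 12.4 × (54.0/32.777)^(-2.1446) = 4.2501 mg.
C = m/V = 4.2501/32.777 = 0.12967 mg/L.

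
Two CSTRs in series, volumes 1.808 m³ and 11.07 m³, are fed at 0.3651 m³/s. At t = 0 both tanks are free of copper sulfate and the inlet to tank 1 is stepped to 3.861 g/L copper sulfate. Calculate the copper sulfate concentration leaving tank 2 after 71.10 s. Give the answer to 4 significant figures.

Time constants: τᵢ = Vᵢ/Q for each well-mixed tank.
τ₁ = 1.808/0.3651 = 4.95207 s; τ₂ = 11.07/0.3651 = 30.3205 s.
Tank 1: C₁ = C_in(1 − e^(−t/τ₁)). Tank 2 (τ₁ ≠ τ₂): C₂ = C_in[1 − (τ₁ e^(−t/τ₁) − τ₂ e^(−t/τ₂))/(τ₁ − τ₂)].
At t = 71.10: e^(−t/τ₁) = 5.81510e-07, e^(−t/τ₂) = 0.0958519.
C₂ = 3.861·[1 − (4.95207·5.81510e-07 − 30.3205·0.0958519)/(-25.3684)] = 3.861·0.885437 = 3.41867 g/L.

3.419 g/L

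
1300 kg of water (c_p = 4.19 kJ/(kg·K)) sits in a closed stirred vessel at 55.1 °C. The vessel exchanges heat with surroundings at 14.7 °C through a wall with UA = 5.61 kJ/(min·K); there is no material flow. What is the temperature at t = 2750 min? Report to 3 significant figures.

Lumped-capacitance energy balance: M c_p dT/dt = UA(T_amb − T).
dT/dt = (T_ss − T)/τ with T_ss = T_amb = 14.700 °C, τ = M c_p/UA = 1300·4.19/5.61 = 970.94 min.
Solution: T(t) = T_ss + (T₀ − T_ss) e^(−t/τ).
T(2750) = 14.700 + (40.400)·0.058878 = 17.079 °C.

17.1 °C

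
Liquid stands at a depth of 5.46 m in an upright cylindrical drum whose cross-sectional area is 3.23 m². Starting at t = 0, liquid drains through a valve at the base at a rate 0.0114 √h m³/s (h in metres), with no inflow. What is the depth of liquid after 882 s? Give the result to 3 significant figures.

0.609 m

A dh/dt = −Q_out = −0.0114 √h.
This is separable: 2 d(√h)/dt = −0.0114/A, so √h = √h₀ − (0.0114/(2A)) t.
√h = √5.46 − 0.0114·882/(2·3.23) = 2.3367 − 1.5565 = 0.78019.
h = 0.78019² = 0.60870 m.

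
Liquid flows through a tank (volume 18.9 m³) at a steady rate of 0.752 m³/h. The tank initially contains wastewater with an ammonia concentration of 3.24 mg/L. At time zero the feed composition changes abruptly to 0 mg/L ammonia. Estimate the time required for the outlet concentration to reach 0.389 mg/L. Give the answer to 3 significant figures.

Species balance: V dC/dt = Q(C_in − C) ⇒ τ = V/Q = 25.133 h.
C(t) = C_in + (C₀ − C_in) e^(−t/τ). Set C = 0.389 and solve for t:
e^(−t/τ) = (C − C_in)/(C₀ − C_in) = (0.389 − 0)/(3.24 − 0) = 0.12006
t = −τ ln(…) = 25.133 × 2.1197 = 53.276 h.

53.3 h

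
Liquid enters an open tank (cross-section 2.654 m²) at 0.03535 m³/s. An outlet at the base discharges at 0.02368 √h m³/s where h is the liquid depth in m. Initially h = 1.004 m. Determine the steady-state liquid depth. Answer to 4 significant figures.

A dh/dt = Q_in − 0.02368 √h. Steady state requires inflow = outflow:
Q_in = 0.02368 √h_ss ⇒ √h_ss = 0.03535/0.02368 = 1.49282.
h_ss = 1.49282² = 2.22851 m. (Since h₀ = 1.004 m < h_ss, the level will rise toward this value.)

2.229 m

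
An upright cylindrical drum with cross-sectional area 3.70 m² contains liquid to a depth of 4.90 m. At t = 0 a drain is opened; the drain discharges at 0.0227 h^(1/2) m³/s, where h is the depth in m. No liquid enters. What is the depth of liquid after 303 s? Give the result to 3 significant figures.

Mass balance (ρ constant): A dh/dt = −0.0227 √h.
Separate and integrate: 2(√h − √h₀) = −(0.0227/A) t.
√h = √4.90 − 0.0227·303/(2·3.70) = 2.2136 − 0.92947 = 1.2841.
h = 1.2841² = 1.6490 m.

1.65 m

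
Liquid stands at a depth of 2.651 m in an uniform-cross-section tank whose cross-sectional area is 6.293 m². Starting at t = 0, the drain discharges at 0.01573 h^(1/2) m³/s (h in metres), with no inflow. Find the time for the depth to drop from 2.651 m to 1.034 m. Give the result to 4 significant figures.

489.1 s

A dh/dt = −Q_out = −0.01573 √h.
∫ h^(−1/2) dh = −(0.01573/A) ∫ dt, giving 2√h = 2√h₀ − (0.01573/A) t.
t = 2A(√h₀ − √h)/0.01573 = 2·6.293·(√2.651 − √1.034)/0.01573
  = 12.5860 × (1.62819 − 1.01686) / 0.01573 = 489.143 s.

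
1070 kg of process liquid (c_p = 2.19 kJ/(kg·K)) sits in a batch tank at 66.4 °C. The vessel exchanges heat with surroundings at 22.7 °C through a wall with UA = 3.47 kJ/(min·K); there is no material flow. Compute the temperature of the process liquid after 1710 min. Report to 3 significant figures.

Lumped-capacitance energy balance: M c_p dT/dt = UA(T_amb − T).
dT/dt = (T_ss − T)/τ with T_ss = T_amb = 22.700 °C, τ = M c_p/UA = 1070·2.19/3.47 = 675.30 min.
This is linear first-order; T(t) = T_ss + (T₀ − T_ss) e^(−t/τ).
T(1710) = 22.700 + (43.700)·0.079484 = 26.173 °C.

26.2 °C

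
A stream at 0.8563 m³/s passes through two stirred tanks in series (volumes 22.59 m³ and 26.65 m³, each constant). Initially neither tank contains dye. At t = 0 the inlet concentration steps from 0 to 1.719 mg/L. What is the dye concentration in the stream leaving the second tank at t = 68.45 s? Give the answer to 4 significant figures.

1.182 mg/L

Time constants: τᵢ = Vᵢ/Q for each well-mixed tank.
τ₁ = 22.59/0.8563 = 26.3809 s; τ₂ = 26.65/0.8563 = 31.1223 s.
Solving the cascade with C₁(0)=C₂(0)=0 gives C₂(t) = C_in[1 − (τ₁ e^(−t/τ₁) − τ₂ e^(−t/τ₂))/(τ₁ − τ₂)].
At t = 68.45: e^(−t/τ₁) = 0.0746701, e^(−t/τ₂) = 0.110871.
C₂ = 1.719·[1 − (26.3809·0.0746701 − 31.1223·0.110871)/(-4.74133)] = 1.719·0.687707 = 1.18217 mg/L.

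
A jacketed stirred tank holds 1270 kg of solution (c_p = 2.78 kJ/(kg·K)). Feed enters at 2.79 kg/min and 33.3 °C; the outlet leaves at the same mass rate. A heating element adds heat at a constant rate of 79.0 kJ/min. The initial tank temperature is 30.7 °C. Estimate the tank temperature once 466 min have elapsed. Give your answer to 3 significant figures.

38.9 °C

M c_p dT/dt = ṁ c_p (T_in − T) + Q̇.
τ = M/ṁ = 455.20 min; T_ss = T_in + Q̇/(ṁ c_p) = 33.3 + 79.0/(2.79·2.78) = 43.485 °C.
T approaches T_ss exponentially: T(t) = T_ss + (T₀ − T_ss) e^(−t/τ).
T(466) = 43.485 + (-12.785)·e^(−466/455.20) = 43.485 + (-12.785)·0.35925 = 38.892 °C.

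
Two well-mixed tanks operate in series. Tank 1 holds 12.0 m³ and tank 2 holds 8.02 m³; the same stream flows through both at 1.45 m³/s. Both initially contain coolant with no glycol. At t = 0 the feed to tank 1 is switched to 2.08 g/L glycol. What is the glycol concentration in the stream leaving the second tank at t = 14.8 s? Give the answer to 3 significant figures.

Time constants: τᵢ = Vᵢ/Q for each well-mixed tank.
τ₁ = 12.0/1.45 = 8.2759 s; τ₂ = 8.02/1.45 = 5.5310 s.
Solving the cascade with C₁(0)=C₂(0)=0 gives C₂(t) = C_in[1 − (τ₁ e^(−t/τ₁) − τ₂ e^(−t/τ₂))/(τ₁ − τ₂)].
At t = 14.8: e^(−t/τ₁) = 0.16724, e^(−t/τ₂) = 0.068851.
C₂ = 2.08·[1 − (8.2759·0.16724 − 5.5310·0.068851)/(2.7448)] = 2.08·0.63450 = 1.3198 g/L.

1.32 g/L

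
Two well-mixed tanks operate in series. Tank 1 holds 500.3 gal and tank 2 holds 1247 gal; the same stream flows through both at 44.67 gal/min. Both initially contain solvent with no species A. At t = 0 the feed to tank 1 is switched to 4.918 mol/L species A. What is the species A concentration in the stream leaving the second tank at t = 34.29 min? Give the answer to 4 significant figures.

2.668 mol/L

Each tank obeys Vᵢ dCᵢ/dt = Q(Cᵢ₋₁ − Cᵢ), so τᵢ = Vᵢ/Q.
τ₁ = 500.3/44.67 = 11.1999 min; τ₂ = 1247/44.67 = 27.9158 min.
Tank 1: C₁ = C_in(1 − e^(−t/τ₁)). Tank 2 (τ₁ ≠ τ₂): C₂ = C_in[1 − (τ₁ e^(−t/τ₁) − τ₂ e^(−t/τ₂))/(τ₁ − τ₂)].
At t = 34.29: e^(−t/τ₁) = 0.0468113, e^(−t/τ₂) = 0.292780.
C₂ = 4.918·[1 − (11.1999·0.0468113 − 27.9158·0.292780)/(-16.7159)] = 4.918·0.542418 = 2.66761 mol/L.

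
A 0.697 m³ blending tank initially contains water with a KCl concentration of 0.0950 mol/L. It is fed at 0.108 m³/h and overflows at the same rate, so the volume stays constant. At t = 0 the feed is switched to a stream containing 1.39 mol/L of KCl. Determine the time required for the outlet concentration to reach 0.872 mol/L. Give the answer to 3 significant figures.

5.91 h

Species balance: V dC/dt = Q(C_in − C) ⇒ τ = V/Q = 6.4537 h.
C(t) = C_in + (C₀ − C_in) e^(−t/τ). Set C = 0.872 and solve for t:
e^(−t/τ) = (C − C_in)/(C₀ − C_in) = (0.872 − 1.39)/(0.0950 − 1.39) = 0.40000
t = −τ ln(…) = 6.4537 × 0.91629 = 5.9135 h.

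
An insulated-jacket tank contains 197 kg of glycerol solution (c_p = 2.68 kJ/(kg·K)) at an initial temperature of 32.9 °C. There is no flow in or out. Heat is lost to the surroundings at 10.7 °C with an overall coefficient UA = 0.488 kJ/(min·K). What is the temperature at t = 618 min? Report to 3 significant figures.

M c_p dT/dt = −UA(T − T_amb).
dT/dt = (T_ss − T)/τ with T_ss = T_amb = 10.700 °C, τ = M c_p/UA = 197·2.68/0.488 = 1081.9 min.
Integrating: T(t) = T_ss + (T₀ − T_ss) e^(−t/τ).
T(618) = 10.700 + (22.200)·0.56483 = 23.239 °C.

23.2 °C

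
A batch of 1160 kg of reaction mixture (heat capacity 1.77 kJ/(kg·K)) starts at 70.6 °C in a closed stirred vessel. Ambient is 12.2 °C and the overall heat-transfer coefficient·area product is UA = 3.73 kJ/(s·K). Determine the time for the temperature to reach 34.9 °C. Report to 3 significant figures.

M c_p dT/dt = −UA(T − T_amb).
τ = M c_p/UA = 550.46 s; T_ss = T_amb = 12.200 °C.
T(t) = T_ss + (T₀ − T_ss)e^(−t/τ); set T = 34.9:
t = −τ ln[(T − T_ss)/(T₀ − T_ss)] = −550.46 · ln(0.38870) = 520.15 s.

520 s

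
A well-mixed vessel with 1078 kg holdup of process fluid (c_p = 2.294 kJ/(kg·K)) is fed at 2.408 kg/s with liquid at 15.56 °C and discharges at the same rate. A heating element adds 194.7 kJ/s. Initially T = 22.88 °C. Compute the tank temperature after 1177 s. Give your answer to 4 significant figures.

48.79 °C

Unsteady energy balance on the tank contents: M c_p dT/dt = ṁ c_p (T_in − T) + 194.7.
Rearrange: dT/dt = (T_ss − T)/τ with τ = M/ṁ = 447.674 s and T_ss = T_in + Q̇/(ṁ c_p) = 50.8065 °C.
Integrating: T(t) = T_ss + (T₀ − T_ss) e^(−t/τ).
T(1177) = 50.8065 + (-27.9265)·e^(−1177/447.674) = 50.8065 + (-27.9265)·0.0721403 = 48.7919 °C.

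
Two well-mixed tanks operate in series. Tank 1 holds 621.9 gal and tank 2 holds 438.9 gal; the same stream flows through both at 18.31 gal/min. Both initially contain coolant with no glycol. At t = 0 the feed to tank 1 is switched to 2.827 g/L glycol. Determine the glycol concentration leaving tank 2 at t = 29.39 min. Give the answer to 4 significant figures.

Each tank obeys Vᵢ dCᵢ/dt = Q(Cᵢ₋₁ − Cᵢ), so τᵢ = Vᵢ/Q.
τ₁ = 621.9/18.31 = 33.9650 min; τ₂ = 438.9/18.31 = 23.9705 min.
Solving the cascade with C₁(0)=C₂(0)=0 gives C₂(t) = C_in[1 − (τ₁ e^(−t/τ₁) − τ₂ e^(−t/τ₂))/(τ₁ − τ₂)].
At t = 29.39: e^(−t/τ₁) = 0.420925, e^(−t/τ₂) = 0.293438.
C₂ = 2.827·[1 − (33.9650·0.420925 − 23.9705·0.293438)/(9.99454)] = 2.827·0.273315 = 0.772663 g/L.

0.7727 g/L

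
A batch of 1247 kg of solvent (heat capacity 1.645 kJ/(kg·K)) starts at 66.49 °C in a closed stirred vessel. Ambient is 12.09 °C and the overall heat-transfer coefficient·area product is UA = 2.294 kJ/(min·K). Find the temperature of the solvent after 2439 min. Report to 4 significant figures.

15.65 °C

Lumped-capacitance energy balance: M c_p dT/dt = UA(T_amb − T).
dT/dt = (T_ss − T)/τ with T_ss = T_amb = 12.0900 °C, τ = M c_p/UA = 1247·1.645/2.294 = 894.209 min.
Integrating: T(t) = T_ss + (T₀ − T_ss) e^(−t/τ).
T(2439) = 12.0900 + (54.4000)·0.0653792 = 15.6466 °C.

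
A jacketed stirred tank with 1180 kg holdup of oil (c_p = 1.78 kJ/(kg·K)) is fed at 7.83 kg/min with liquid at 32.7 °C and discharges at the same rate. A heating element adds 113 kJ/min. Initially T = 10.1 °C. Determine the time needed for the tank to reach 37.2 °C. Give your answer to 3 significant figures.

323 min

Energy balance: M c_p dT/dt = ṁ c_p (T_in − T) + 113.
τ = M/ṁ = 150.70 min; T_ss = T_in + Q̇/(ṁ c_p) = 40.808 °C.
T(t) = T_ss + (T₀ − T_ss) e^(−t/τ). Set T = 37.2:
e^(−t/τ) = (37.2 − 40.808)/(10.1 − 40.808) = 0.11748
t = −150.70 · ln(0.11748) = 322.72 min.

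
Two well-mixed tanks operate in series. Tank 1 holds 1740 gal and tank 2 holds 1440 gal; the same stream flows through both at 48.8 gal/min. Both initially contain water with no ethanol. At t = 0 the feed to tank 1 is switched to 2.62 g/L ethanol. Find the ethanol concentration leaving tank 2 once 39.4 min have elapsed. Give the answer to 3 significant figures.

Each tank obeys Vᵢ dCᵢ/dt = Q(Cᵢ₋₁ − Cᵢ), so τᵢ = Vᵢ/Q.
τ₁ = 1740/48.8 = 35.656 min; τ₂ = 1440/48.8 = 29.508 min.
Tank 1: C₁ = C_in(1 − e^(−t/τ₁)). Tank 2 (τ₁ ≠ τ₂): C₂ = C_in[1 − (τ₁ e^(−t/τ₁) − τ₂ e^(−t/τ₂))/(τ₁ − τ₂)].
At t = 39.4: e^(−t/τ₁) = 0.33121, e^(−t/τ₂) = 0.26310.
C₂ = 2.62·[1 − (35.656·0.33121 − 29.508·0.26310)/(6.1475)] = 2.62·0.34188 = 0.89572 g/L.

0.896 g/L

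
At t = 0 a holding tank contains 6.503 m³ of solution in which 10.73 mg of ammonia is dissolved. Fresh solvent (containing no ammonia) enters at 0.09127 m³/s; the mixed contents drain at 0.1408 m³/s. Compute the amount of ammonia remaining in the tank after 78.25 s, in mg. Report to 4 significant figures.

0.8160 mg

Total volume: dV/dt = Q_in − Q_out = -0.0495300 m³/s, so V(t) = 6.503 − 0.0495300 t and V(78.25) = 2.62728 m³.
No ammonia enters, so dm/dt = −Q_out · (m/V).
dm/m = −Q_out dt/(V₀ − 0.0495300 t); integrating gives ln(m/m₀) = −(Q_out/(Q_in−Q_out)) ln(V/V₀).
m = m₀ (V₀/V)^(Q_out/(Q_in−Q_out)) = 10.73 × (6.503/2.62728)^(-2.84272) = 0.815985 mg.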